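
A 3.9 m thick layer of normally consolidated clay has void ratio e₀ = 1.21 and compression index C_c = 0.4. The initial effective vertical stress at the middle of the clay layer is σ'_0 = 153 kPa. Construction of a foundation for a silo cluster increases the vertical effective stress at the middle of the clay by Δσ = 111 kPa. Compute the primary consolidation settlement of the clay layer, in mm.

Final effective stress: σ'_f = σ'_0 + Δσ = 153 + 111 = 264 kPa.
Normally consolidated clay, so the full stress increment lies on the virgin compression line:
S_c = C_c·H/(1+e₀)·log₁₀(σ'_f/σ'_0) = 0.4×3.9/(1+1.21)×log₁₀(264/153)
    = 0.70588 × 0.23691 = 0.1672 m

S_c ≈ 167 mm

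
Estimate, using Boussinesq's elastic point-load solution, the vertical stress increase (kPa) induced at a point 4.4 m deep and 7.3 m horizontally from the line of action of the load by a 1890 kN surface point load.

Δσ_z ≈ 1.71 kPa

Boussinesq vertical stress below a point load on an elastic half-space:
Δσ_z = 3P/(2πz²) · [1 + (r/z)²]^(−5/2)
r/z = 7.3/4.4 = 1.6591; [1+(r/z)²]^(−5/2) = 0.036658.
Δσ_z = 3×1890/(2π×4.4²) × 0.036658 = 46.612 × 0.036658 = 1.709 kPa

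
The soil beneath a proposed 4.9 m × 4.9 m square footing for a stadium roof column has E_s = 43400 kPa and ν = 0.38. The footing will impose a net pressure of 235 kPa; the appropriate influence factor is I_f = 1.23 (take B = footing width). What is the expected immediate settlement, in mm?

S_e ≈ 27.9 mm

Immediate (elastic) settlement: S_e = q·B·(1−ν²)/E_s · I_f.
S_e = 235 × 4.9 × (1 − 0.38²) / 43400 × 1.23
    = 235 × 4.9 × 0.8556 / 43400 × 1.23
    = 0.02792 m = 27.92 mm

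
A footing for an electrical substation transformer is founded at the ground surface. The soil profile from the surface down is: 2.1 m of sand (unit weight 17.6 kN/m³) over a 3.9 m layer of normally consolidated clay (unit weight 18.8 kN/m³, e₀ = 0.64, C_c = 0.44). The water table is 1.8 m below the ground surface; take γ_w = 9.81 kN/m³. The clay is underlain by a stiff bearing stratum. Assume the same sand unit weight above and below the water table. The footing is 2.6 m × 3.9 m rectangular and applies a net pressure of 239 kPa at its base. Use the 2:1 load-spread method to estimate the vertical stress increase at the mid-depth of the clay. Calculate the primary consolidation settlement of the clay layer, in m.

S_c ≈ 0.289 m

Mid-depth of clay below the ground surface: z = 2.1 + 3.9/2 = 4.05 m.
Total vertical stress at mid-clay: σ_v = 17.6×2.1 + 18.8×1.95 = 73.62 kPa.
Pore pressure: u = 9.81×(4.05 − 1.8) = 22.073 kPa.
Initial effective stress: σ'_0 = σ_v − u = 73.62 − 22.073 = 51.547 kPa.
Stress increase at mid-clay by the 2:1 spreading method:
Δσ = qBL/((B+z)(L+z)) = 239×2.6×3.9/((2.6+4.05)(3.9+4.05)) = 45.84 kPa
Final effective stress: σ'_f = σ'_0 + Δσ = 51.547 + 45.84 = 97.387 kPa.
Normally consolidated clay, so the full stress increment lies on the virgin compression line:
S_c = C_c·H/(1+e₀)·log₁₀(σ'_f/σ'_0) = 0.44×3.9/(1+0.64)×log₁₀(97.387/51.547)
    = 1.0463 × 0.2763 = 0.2891 m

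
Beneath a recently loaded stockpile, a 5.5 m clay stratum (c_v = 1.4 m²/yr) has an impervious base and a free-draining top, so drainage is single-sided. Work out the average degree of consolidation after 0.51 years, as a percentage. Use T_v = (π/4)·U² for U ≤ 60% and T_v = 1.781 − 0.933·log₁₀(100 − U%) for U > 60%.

Drainage path length: H_d = H = 5.5 m (single drainage).
T_v = c_v·t/H_d² = 1.4×0.51/5.5² = 0.023603.
T_v = 0.023603 corresponds to the U ≤ 60% branch:
U = √(4T_v/π) = 0.1734

U ≈ 17.3 %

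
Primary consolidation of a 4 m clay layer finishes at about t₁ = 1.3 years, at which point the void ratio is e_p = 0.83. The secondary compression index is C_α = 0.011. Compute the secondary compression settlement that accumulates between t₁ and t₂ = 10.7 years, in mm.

S_s ≈ 22 mm

Secondary compression: S_s = C_α·H/(1+e_p)·log₁₀(t₂/t₁)
S_s = 0.011×4/(1+0.83)×log₁₀(10.7/1.3)
    = 0.02404 × 0.9154 = 0.02201 m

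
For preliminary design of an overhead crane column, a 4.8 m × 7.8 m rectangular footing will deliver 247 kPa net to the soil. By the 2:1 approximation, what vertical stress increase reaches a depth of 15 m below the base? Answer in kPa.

Δσ_z ≈ 20.5 kPa

By the 2:1 method the load spreads at 1 horizontal : 2 vertical, so at depth z the loaded area has grown by z in each plan dimension:
Δσ = qBL/((B+z)(L+z)) = 247×4.8×7.8/((4.8+15)(7.8+15)) = 20.485 kPa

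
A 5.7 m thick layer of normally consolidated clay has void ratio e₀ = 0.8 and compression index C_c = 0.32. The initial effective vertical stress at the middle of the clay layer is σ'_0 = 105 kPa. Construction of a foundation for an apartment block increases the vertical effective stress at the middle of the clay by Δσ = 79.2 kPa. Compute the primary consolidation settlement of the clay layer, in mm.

Final effective stress: σ'_f = σ'_0 + Δσ = 105 + 79.2 = 184.2 kPa.
Normally consolidated clay, so the full stress increment lies on the virgin compression line:
S_c = C_c·H/(1+e₀)·log₁₀(σ'_f/σ'_0) = 0.32×5.7/(1+0.8)×log₁₀(184.2/105)
    = 1.0133 × 0.2441 = 0.2473 m

S_c ≈ 247 mm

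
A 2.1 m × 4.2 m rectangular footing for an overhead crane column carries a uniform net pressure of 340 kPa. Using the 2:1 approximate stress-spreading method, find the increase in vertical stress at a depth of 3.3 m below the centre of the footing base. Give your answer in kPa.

Δσ_z ≈ 74 kPa

By the 2:1 method the load spreads at 1 horizontal : 2 vertical, so at depth z the loaded area has grown by z in each plan dimension:
Δσ = qBL/((B+z)(L+z)) = 340×2.1×4.2/((2.1+3.3)(4.2+3.3)) = 74.044 kPa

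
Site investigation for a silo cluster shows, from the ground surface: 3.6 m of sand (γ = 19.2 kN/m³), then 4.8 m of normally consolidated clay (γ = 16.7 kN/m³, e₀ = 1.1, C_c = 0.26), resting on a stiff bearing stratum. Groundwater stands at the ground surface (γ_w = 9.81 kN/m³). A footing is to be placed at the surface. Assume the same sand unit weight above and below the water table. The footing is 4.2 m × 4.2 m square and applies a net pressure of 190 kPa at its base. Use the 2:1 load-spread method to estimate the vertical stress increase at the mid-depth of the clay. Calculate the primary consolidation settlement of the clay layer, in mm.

S_c ≈ 128 mm

Mid-depth of clay below the ground surface: z = 3.6 + 4.8/2 = 6 m.
Total vertical stress at mid-clay: σ_v = 19.2×3.6 + 16.7×2.4 = 109.2 kPa.
Pore pressure: u = 9.81×(6 − 0) = 58.86 kPa.
Initial effective stress: σ'_0 = σ_v − u = 109.2 − 58.86 = 50.34 kPa.
Stress increase at mid-clay by the 2:1 spreading method:
Δσ = qBL/((B+z)(L+z)) = 190×4.2×4.2/((4.2+6)(4.2+6)) = 32.215 kPa
Final effective stress: σ'_f = σ'_0 + Δσ = 50.34 + 32.215 = 82.555 kPa.
Normally consolidated clay, so the full stress increment lies on the virgin compression line:
S_c = C_c·H/(1+e₀)·log₁₀(σ'_f/σ'_0) = 0.26×4.8/(1+1.1)×log₁₀(82.555/50.34)
    = 0.59429 × 0.21483 = 0.1277 m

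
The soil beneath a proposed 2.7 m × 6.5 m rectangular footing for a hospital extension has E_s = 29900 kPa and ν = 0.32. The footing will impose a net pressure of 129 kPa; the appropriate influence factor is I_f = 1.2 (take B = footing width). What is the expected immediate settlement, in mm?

S_e ≈ 12.5 mm

Immediate (elastic) settlement: S_e = q·B·(1−ν²)/E_s · I_f.
S_e = 129 × 2.7 × (1 − 0.32²) / 29900 × 1.2
    = 129 × 2.7 × 0.8976 / 29900 × 1.2
    = 0.01255 m = 12.55 mm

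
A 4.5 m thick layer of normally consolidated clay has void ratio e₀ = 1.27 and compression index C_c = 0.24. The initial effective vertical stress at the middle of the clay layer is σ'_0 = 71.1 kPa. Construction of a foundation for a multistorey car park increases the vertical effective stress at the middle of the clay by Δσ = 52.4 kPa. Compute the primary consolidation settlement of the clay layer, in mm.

S_c ≈ 114 mm

Final effective stress: σ'_f = σ'_0 + Δσ = 71.1 + 52.4 = 123.5 kPa.
Normally consolidated clay, so the full stress increment lies on the virgin compression line:
S_c = C_c·H/(1+e₀)·log₁₀(σ'_f/σ'_0) = 0.24×4.5/(1+1.27)×log₁₀(123.5/71.1)
    = 0.47577 × 0.2398 = 0.1141 m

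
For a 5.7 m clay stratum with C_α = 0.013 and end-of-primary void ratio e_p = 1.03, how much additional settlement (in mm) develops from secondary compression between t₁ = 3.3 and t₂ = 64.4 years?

Secondary compression: S_s = C_α·H/(1+e_p)·log₁₀(t₂/t₁)
S_s = 0.013×5.7/(1+1.03)×log₁₀(64.4/3.3)
    = 0.0365 × 1.29 = 0.0471 m

S_s ≈ 47.1 mm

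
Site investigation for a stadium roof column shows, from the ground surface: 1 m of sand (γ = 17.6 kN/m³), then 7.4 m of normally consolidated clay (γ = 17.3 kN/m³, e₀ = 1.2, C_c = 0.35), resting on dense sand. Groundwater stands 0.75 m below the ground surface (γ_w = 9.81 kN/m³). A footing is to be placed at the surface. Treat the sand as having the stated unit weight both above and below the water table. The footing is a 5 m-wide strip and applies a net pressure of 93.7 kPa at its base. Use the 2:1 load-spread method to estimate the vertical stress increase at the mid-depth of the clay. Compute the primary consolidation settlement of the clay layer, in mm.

Mid-depth of clay below the ground surface: z = 1 + 7.4/2 = 4.7 m.
Total vertical stress at mid-clay: σ_v = 17.6×1 + 17.3×3.7 = 81.61 kPa.
Pore pressure: u = 9.81×(4.7 − 0.75) = 38.75 kPa.
Initial effective stress: σ'_0 = σ_v − u = 81.61 − 38.75 = 42.86 kPa.
Stress increase at mid-clay by the 2:1 spreading method:
Δσ = qB/(B+z) = 93.7×5/(5+4.7) = 48.299 kPa
Final effective stress: σ'_f = σ'_0 + Δσ = 42.86 + 48.299 = 91.159 kPa.
Normally consolidated clay, so the full stress increment lies on the virgin compression line:
S_c = C_c·H/(1+e₀)·log₁₀(σ'_f/σ'_0) = 0.35×7.4/(1+1.2)×log₁₀(91.159/42.86)
    = 1.1773 × 0.32775 = 0.3859 m

S_c ≈ 386 mm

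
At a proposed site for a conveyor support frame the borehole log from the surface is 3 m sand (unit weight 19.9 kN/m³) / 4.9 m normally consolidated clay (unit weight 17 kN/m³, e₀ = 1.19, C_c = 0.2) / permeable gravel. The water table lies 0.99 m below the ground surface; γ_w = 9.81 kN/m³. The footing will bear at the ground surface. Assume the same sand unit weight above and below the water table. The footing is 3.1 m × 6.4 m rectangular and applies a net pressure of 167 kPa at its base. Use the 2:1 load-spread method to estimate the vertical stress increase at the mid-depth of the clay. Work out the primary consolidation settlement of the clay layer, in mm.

S_c ≈ 87.4 mm

Mid-depth of clay below the ground surface: z = 3 + 4.9/2 = 5.45 m.
Total vertical stress at mid-clay: σ_v = 19.9×3 + 17×2.45 = 101.35 kPa.
Pore pressure: u = 9.81×(5.45 − 0.99) = 43.753 kPa.
Initial effective stress: σ'_0 = σ_v − u = 101.35 − 43.753 = 57.597 kPa.
Stress increase at mid-clay by the 2:1 spreading method:
Δσ = qBL/((B+z)(L+z)) = 167×3.1×6.4/((3.1+5.45)(6.4+5.45)) = 32.702 kPa
Final effective stress: σ'_f = σ'_0 + Δσ = 57.597 + 32.702 = 90.299 kPa.
Normally consolidated clay, so the full stress increment lies on the virgin compression line:
S_c = C_c·H/(1+e₀)·log₁₀(σ'_f/σ'_0) = 0.2×4.9/(1+1.19)×log₁₀(90.299/57.597)
    = 0.44749 × 0.19528 = 0.08739 m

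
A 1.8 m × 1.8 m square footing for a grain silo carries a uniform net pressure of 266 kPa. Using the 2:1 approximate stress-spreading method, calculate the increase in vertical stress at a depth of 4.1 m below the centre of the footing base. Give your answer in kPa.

By the 2:1 method the load spreads at 1 horizontal : 2 vertical, so at depth z the loaded area has grown by z in each plan dimension:
Δσ = qBL/((B+z)(L+z)) = 266×1.8×1.8/((1.8+4.1)(1.8+4.1)) = 24.758 kPa

Δσ_z ≈ 24.8 kPa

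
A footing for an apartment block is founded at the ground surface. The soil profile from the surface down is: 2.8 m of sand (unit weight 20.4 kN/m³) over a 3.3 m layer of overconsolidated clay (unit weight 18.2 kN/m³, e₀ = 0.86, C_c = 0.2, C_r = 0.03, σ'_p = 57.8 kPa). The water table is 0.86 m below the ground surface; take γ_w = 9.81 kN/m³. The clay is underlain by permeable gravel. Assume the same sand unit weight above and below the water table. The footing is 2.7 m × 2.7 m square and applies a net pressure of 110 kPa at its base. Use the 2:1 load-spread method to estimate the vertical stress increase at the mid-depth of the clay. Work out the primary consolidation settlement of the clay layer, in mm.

Mid-depth of clay below the ground surface: z = 2.8 + 3.3/2 = 4.45 m.
Total vertical stress at mid-clay: σ_v = 20.4×2.8 + 18.2×1.65 = 87.15 kPa.
Pore pressure: u = 9.81×(4.45 − 0.86) = 35.218 kPa.
Initial effective stress: σ'_0 = σ_v − u = 87.15 − 35.218 = 51.932 kPa.
Stress increase at mid-clay by the 2:1 spreading method:
Δσ = qBL/((B+z)(L+z)) = 110×2.7×2.7/((2.7+4.45)(2.7+4.45)) = 15.686 kPa
Final effective stress: σ'_f = 51.932 + 15.686 = 67.618 kPa.
σ'_f = 67.618 > σ'_p = 57.8 kPa, so the stress path crosses the preconsolidation pressure — recompression up to σ'_p, then virgin compression beyond:
S_c = H/(1+e₀)·[C_r·log₁₀(σ'_p/σ'_0) + C_c·log₁₀(σ'_f/σ'_p)]
    = 3.3/1.86 × [0.03×log₁₀(57.8/51.932) + 0.2×log₁₀(67.618/57.8)]
    = 1.7742 × [0.0013948 + 0.013627] = 0.02665 m

S_c ≈ 26.7 mm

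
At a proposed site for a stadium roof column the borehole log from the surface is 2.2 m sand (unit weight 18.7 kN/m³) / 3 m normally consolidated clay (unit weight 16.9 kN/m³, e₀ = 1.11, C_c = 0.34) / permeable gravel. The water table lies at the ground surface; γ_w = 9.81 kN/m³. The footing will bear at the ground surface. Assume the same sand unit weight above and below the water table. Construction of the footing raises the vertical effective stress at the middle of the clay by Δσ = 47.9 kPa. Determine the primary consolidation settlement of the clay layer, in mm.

Mid-depth of clay below the ground surface: z = 2.2 + 3/2 = 3.7 m.
Total vertical stress at mid-clay: σ_v = 18.7×2.2 + 16.9×1.5 = 66.49 kPa.
Pore pressure: u = 9.81×(3.7 − 0) = 36.297 kPa.
Initial effective stress: σ'_0 = σ_v − u = 66.49 − 36.297 = 30.193 kPa.
Final effective stress: σ'_f = σ'_0 + Δσ = 30.193 + 47.9 = 78.093 kPa.
Normally consolidated clay, so the full stress increment lies on the virgin compression line:
S_c = C_c·H/(1+e₀)·log₁₀(σ'_f/σ'_0) = 0.34×3/(1+1.11)×log₁₀(78.093/30.193)
    = 0.48341 × 0.41271 = 0.1995 m

S_c ≈ 200 mm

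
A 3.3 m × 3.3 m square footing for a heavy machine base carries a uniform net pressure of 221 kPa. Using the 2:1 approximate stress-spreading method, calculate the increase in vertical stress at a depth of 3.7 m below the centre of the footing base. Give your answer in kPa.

Δσ_z ≈ 49.1 kPa

By the 2:1 method the load spreads at 1 horizontal : 2 vertical, so at depth z the loaded area has grown by z in each plan dimension:
Δσ = qBL/((B+z)(L+z)) = 221×3.3×3.3/((3.3+3.7)(3.3+3.7)) = 49.116 kPa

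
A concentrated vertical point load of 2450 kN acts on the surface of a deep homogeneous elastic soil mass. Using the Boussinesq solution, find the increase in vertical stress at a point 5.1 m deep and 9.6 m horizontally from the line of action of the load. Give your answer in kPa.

Boussinesq vertical stress below a point load on an elastic half-space:
Δσ_z = 3P/(2πz²) · [1 + (r/z)²]^(−5/2)
r/z = 9.6/5.1 = 1.8824; [1+(r/z)²]^(−5/2) = 0.022729.
Δσ_z = 3×2450/(2π×5.1²) × 0.022729 = 44.975 × 0.022729 = 1.022 kPa

Δσ_z ≈ 1.02 kPa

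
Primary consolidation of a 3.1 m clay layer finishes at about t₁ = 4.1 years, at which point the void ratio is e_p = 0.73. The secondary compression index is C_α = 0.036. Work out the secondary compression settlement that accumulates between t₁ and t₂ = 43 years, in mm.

S_s ≈ 65.8 mm

Secondary compression: S_s = C_α·H/(1+e_p)·log₁₀(t₂/t₁)
S_s = 0.036×3.1/(1+0.73)×log₁₀(43/4.1)
    = 0.06451 × 1.021 = 0.06584 m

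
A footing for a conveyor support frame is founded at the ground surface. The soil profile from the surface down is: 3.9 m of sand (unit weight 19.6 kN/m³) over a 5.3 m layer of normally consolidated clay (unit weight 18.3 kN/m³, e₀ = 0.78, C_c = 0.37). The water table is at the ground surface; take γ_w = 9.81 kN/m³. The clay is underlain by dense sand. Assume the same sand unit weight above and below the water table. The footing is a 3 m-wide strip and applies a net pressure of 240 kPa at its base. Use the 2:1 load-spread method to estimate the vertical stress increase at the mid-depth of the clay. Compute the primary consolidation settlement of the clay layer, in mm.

S_c ≈ 386 mm

Mid-depth of clay below the ground surface: z = 3.9 + 5.3/2 = 6.55 m.
Total vertical stress at mid-clay: σ_v = 19.6×3.9 + 18.3×2.65 = 124.94 kPa.
Pore pressure: u = 9.81×(6.55 − 0) = 64.255 kPa.
Initial effective stress: σ'_0 = σ_v − u = 124.94 − 64.255 = 60.685 kPa.
Stress increase at mid-clay by the 2:1 spreading method:
Δσ = qB/(B+z) = 240×3/(3+6.55) = 75.393 kPa
Final effective stress: σ'_f = σ'_0 + Δσ = 60.685 + 75.393 = 136.08 kPa.
Normally consolidated clay, so the full stress increment lies on the virgin compression line:
S_c = C_c·H/(1+e₀)·log₁₀(σ'_f/σ'_0) = 0.37×5.3/(1+0.78)×log₁₀(136.08/60.685)
    = 1.1017 × 0.35071 = 0.3864 m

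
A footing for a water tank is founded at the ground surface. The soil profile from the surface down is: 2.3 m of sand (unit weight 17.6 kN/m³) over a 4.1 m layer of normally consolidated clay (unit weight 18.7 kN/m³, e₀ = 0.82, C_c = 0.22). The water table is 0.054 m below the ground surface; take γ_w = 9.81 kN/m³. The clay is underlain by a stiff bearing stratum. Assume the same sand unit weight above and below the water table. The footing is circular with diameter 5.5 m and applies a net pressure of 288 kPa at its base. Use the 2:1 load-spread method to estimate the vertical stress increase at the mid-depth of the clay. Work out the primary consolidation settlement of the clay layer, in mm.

S_c ≈ 266 mm

Mid-depth of clay below the ground surface: z = 2.3 + 4.1/2 = 4.35 m.
Total vertical stress at mid-clay: σ_v = 17.6×2.3 + 18.7×2.05 = 78.815 kPa.
Pore pressure: u = 9.81×(4.35 − 0.054) = 42.144 kPa.
Initial effective stress: σ'_0 = σ_v − u = 78.815 − 42.144 = 36.671 kPa.
Stress increase at mid-clay by the 2:1 spreading method:
Δσ ≈ qD²/(D+z)² = 288×5.5²/(5.5+4.35)² = 89.794 kPa
Final effective stress: σ'_f = σ'_0 + Δσ = 36.671 + 89.794 = 126.47 kPa.
Normally consolidated clay, so the full stress increment lies on the virgin compression line:
S_c = C_c·H/(1+e₀)·log₁₀(σ'_f/σ'_0) = 0.22×4.1/(1+0.82)×log₁₀(126.47/36.671)
    = 0.4956 × 0.53766 = 0.2665 m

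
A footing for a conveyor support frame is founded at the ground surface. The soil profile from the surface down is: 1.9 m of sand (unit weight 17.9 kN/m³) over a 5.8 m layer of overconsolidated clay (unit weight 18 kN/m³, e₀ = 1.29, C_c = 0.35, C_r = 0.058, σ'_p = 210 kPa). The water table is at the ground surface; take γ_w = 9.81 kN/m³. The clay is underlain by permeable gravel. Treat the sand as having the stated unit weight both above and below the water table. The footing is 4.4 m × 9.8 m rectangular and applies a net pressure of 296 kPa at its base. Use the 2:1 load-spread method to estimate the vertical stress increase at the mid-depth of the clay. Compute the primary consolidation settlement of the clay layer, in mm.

Mid-depth of clay below the ground surface: z = 1.9 + 5.8/2 = 4.8 m.
Total vertical stress at mid-clay: σ_v = 17.9×1.9 + 18×2.9 = 86.21 kPa.
Pore pressure: u = 9.81×(4.8 − 0) = 47.088 kPa.
Initial effective stress: σ'_0 = σ_v − u = 86.21 − 47.088 = 39.122 kPa.
Stress increase at mid-clay by the 2:1 spreading method:
Δσ = qBL/((B+z)(L+z)) = 296×4.4×9.8/((4.4+4.8)(9.8+4.8)) = 95.023 kPa
Final effective stress: σ'_f = 39.122 + 95.023 = 134.14 kPa.
σ'_f = 134.14 ≤ σ'_p = 210 kPa, so the clay remains overconsolidated and only the recompression index applies:
S_c = C_r·H/(1+e₀)·log₁₀(σ'_f/σ'_0) = 0.058×5.8/2.29×log₁₀(134.14/39.122)
    = 0.1469 × 0.53514 = 0.07861 m

S_c ≈ 78.6 mm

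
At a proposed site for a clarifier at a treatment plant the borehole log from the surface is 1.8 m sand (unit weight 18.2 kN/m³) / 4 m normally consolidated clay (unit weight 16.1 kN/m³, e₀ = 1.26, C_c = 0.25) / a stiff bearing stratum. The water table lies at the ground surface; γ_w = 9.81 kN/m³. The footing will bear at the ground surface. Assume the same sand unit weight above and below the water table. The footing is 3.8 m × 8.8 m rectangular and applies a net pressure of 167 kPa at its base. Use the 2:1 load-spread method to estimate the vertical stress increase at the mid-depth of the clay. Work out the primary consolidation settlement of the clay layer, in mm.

S_c ≈ 218 mm

Mid-depth of clay below the ground surface: z = 1.8 + 4/2 = 3.8 m.
Total vertical stress at mid-clay: σ_v = 18.2×1.8 + 16.1×2 = 64.96 kPa.
Pore pressure: u = 9.81×(3.8 − 0) = 37.278 kPa.
Initial effective stress: σ'_0 = σ_v − u = 64.96 − 37.278 = 27.682 kPa.
Stress increase at mid-clay by the 2:1 spreading method:
Δσ = qBL/((B+z)(L+z)) = 167×3.8×8.8/((3.8+3.8)(8.8+3.8)) = 58.317 kPa
Final effective stress: σ'_f = σ'_0 + Δσ = 27.682 + 58.317 = 85.999 kPa.
Normally consolidated clay, so the full stress increment lies on the virgin compression line:
S_c = C_c·H/(1+e₀)·log₁₀(σ'_f/σ'_0) = 0.25×4/(1+1.26)×log₁₀(85.999/27.682)
    = 0.44248 × 0.4923 = 0.2178 m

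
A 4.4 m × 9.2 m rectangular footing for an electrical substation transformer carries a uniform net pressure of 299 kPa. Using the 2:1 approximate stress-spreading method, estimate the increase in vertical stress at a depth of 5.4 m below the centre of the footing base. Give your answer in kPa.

Δσ_z ≈ 84.6 kPa

By the 2:1 method the load spreads at 1 horizontal : 2 vertical, so at depth z the loaded area has grown by z in each plan dimension:
Δσ = qBL/((B+z)(L+z)) = 299×4.4×9.2/((4.4+5.4)(9.2+5.4)) = 84.593 kPa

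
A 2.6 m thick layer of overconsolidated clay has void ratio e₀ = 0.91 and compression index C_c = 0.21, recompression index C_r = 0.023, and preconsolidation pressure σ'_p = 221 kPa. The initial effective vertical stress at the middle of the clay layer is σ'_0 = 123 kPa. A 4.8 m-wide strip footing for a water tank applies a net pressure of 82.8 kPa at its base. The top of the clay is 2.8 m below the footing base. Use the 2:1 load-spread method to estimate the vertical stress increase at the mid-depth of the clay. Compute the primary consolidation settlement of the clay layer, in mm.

Mid-depth of clay below the footing base: z = 2.8 + 2.6/2 = 4.1 m.
Stress increase at mid-clay by the 2:1 spreading method:
Δσ = qB/(B+z) = 82.8×4.8/(4.8+4.1) = 44.656 kPa
Final effective stress: σ'_f = 123 + 44.656 = 167.66 kPa.
σ'_f = 167.66 ≤ σ'_p = 221 kPa, so the clay remains overconsolidated and only the recompression index applies:
S_c = C_r·H/(1+e₀)·log₁₀(σ'_f/σ'_0) = 0.023×2.6/1.91×log₁₀(167.66/123)
    = 0.03131 × 0.13452 = 0.004212 m

S_c ≈ 4.21 mm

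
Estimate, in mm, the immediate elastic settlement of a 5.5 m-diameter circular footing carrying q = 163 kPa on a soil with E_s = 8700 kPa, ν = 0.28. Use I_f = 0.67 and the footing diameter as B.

S_e ≈ 63.6 mm

Immediate (elastic) settlement: S_e = q·B·(1−ν²)/E_s · I_f.
S_e = 163 × 5.5 × (1 − 0.28²) / 8700 × 0.67
    = 163 × 5.5 × 0.9216 / 8700 × 0.67
    = 0.06363 m = 63.63 mm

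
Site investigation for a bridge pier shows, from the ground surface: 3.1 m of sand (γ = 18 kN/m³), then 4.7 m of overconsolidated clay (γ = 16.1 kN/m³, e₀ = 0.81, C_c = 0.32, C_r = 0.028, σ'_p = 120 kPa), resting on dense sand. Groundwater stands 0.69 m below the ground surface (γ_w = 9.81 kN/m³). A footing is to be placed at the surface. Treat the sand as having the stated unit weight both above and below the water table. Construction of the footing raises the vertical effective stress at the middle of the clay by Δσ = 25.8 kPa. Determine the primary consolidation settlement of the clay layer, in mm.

S_c ≈ 13.8 mm

Mid-depth of clay below the ground surface: z = 3.1 + 4.7/2 = 5.45 m.
Total vertical stress at mid-clay: σ_v = 18×3.1 + 16.1×2.35 = 93.635 kPa.
Pore pressure: u = 9.81×(5.45 − 0.69) = 46.696 kPa.
Initial effective stress: σ'_0 = σ_v − u = 93.635 − 46.696 = 46.939 kPa.
Final effective stress: σ'_f = 46.939 + 25.8 = 72.739 kPa.
σ'_f = 72.739 ≤ σ'_p = 120 kPa, so the clay remains overconsolidated and only the recompression index applies:
S_c = C_r·H/(1+e₀)·log₁₀(σ'_f/σ'_0) = 0.028×4.7/1.81×log₁₀(72.739/46.939)
    = 0.072708 × 0.19023 = 0.01383 m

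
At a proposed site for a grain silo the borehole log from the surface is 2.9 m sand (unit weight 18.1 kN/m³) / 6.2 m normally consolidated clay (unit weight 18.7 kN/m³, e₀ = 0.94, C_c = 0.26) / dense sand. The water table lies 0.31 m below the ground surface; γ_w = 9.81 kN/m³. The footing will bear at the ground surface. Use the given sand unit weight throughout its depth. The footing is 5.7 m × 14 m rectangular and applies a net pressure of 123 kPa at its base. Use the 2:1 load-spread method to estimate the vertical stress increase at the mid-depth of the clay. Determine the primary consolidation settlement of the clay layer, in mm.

S_c ≈ 206 mm

Mid-depth of clay below the ground surface: z = 2.9 + 6.2/2 = 6 m.
Total vertical stress at mid-clay: σ_v = 18.1×2.9 + 18.7×3.1 = 110.46 kPa.
Pore pressure: u = 9.81×(6 − 0.31) = 55.819 kPa.
Initial effective stress: σ'_0 = σ_v − u = 110.46 − 55.819 = 54.641 kPa.
Stress increase at mid-clay by the 2:1 spreading method:
Δσ = qBL/((B+z)(L+z)) = 123×5.7×14/((5.7+6)(14+6)) = 41.946 kPa
Final effective stress: σ'_f = σ'_0 + Δσ = 54.641 + 41.946 = 96.587 kPa.
Normally consolidated clay, so the full stress increment lies on the virgin compression line:
S_c = C_c·H/(1+e₀)·log₁₀(σ'_f/σ'_0) = 0.26×6.2/(1+0.94)×log₁₀(96.587/54.641)
    = 0.83093 × 0.2474 = 0.2056 m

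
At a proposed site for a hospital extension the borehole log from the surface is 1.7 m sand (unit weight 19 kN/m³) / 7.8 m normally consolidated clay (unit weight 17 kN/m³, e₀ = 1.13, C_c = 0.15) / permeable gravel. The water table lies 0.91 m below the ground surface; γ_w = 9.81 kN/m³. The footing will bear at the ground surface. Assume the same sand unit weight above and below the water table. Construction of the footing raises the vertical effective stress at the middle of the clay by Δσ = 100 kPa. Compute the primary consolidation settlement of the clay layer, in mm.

S_c ≈ 254 mm

Mid-depth of clay below the ground surface: z = 1.7 + 7.8/2 = 5.6 m.
Total vertical stress at mid-clay: σ_v = 19×1.7 + 17×3.9 = 98.6 kPa.
Pore pressure: u = 9.81×(5.6 − 0.91) = 46.009 kPa.
Initial effective stress: σ'_0 = σ_v − u = 98.6 − 46.009 = 52.591 kPa.
Final effective stress: σ'_f = σ'_0 + Δσ = 52.591 + 100 = 152.59 kPa.
Normally consolidated clay, so the full stress increment lies on the virgin compression line:
S_c = C_c·H/(1+e₀)·log₁₀(σ'_f/σ'_0) = 0.15×7.8/(1+1.13)×log₁₀(152.59/52.591)
    = 0.5493 × 0.46261 = 0.2541 m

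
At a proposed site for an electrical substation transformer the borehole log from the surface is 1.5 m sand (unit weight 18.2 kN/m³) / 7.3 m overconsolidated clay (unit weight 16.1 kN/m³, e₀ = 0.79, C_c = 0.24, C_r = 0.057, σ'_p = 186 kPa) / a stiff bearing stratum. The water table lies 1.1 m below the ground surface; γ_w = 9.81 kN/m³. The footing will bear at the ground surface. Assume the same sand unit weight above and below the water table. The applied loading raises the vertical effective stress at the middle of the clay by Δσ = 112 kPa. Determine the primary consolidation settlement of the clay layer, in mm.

S_c ≈ 124 mm

Mid-depth of clay below the ground surface: z = 1.5 + 7.3/2 = 5.15 m.
Total vertical stress at mid-clay: σ_v = 18.2×1.5 + 16.1×3.65 = 86.065 kPa.
Pore pressure: u = 9.81×(5.15 − 1.1) = 39.73 kPa.
Initial effective stress: σ'_0 = σ_v − u = 86.065 − 39.73 = 46.335 kPa.
Final effective stress: σ'_f = 46.335 + 112 = 158.34 kPa.
σ'_f = 158.34 ≤ σ'_p = 186 kPa, so the clay remains overconsolidated and only the recompression index applies:
S_c = C_r·H/(1+e₀)·log₁₀(σ'_f/σ'_0) = 0.057×7.3/1.79×log₁₀(158.34/46.335)
    = 0.23246 × 0.53368 = 0.1241 m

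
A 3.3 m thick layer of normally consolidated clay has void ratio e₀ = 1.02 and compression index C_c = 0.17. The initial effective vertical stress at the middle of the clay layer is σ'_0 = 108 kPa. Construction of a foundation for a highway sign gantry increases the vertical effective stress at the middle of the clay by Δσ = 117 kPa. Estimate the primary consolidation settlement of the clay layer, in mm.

Final effective stress: σ'_f = σ'_0 + Δσ = 108 + 117 = 225 kPa.
Normally consolidated clay, so the full stress increment lies on the virgin compression line:
S_c = C_c·H/(1+e₀)·log₁₀(σ'_f/σ'_0) = 0.17×3.3/(1+1.02)×log₁₀(225/108)
    = 0.27772 × 0.31876 = 0.08853 m

S_c ≈ 88.5 mm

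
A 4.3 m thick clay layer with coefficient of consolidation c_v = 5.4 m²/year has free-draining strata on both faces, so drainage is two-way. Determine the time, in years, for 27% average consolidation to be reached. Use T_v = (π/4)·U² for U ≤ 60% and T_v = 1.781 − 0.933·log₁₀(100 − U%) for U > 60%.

t ≈ 0.049 years

Drainage path length: H_d = H/2 = 2.15 m (double drainage).
U ≤ 60%: T_v = (π/4)·U² = (π/4)×0.27² = 0.057256.
t = T_v·H_d²/c_v = 0.057256×2.15²/5.4 = 0.04901 years.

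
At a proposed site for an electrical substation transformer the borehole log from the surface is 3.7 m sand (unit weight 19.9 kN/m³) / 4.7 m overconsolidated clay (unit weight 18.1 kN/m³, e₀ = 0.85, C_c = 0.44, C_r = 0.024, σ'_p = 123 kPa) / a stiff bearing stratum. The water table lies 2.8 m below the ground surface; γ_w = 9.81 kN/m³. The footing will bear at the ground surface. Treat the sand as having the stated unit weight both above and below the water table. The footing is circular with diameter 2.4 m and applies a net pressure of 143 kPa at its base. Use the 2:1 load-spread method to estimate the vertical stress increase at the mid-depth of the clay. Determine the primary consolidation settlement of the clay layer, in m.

S_c ≈ 0.0034 m

Mid-depth of clay below the ground surface: z = 3.7 + 4.7/2 = 6.05 m.
Total vertical stress at mid-clay: σ_v = 19.9×3.7 + 18.1×2.35 = 116.16 kPa.
Pore pressure: u = 9.81×(6.05 − 2.8) = 31.883 kPa.
Initial effective stress: σ'_0 = σ_v − u = 116.16 − 31.883 = 84.277 kPa.
Stress increase at mid-clay by the 2:1 spreading method:
Δσ ≈ qD²/(D+z)² = 143×2.4²/(2.4+6.05)² = 11.536 kPa
Final effective stress: σ'_f = 84.277 + 11.536 = 95.813 kPa.
σ'_f = 95.813 ≤ σ'_p = 123 kPa, so the clay remains overconsolidated and only the recompression index applies:
S_c = C_r·H/(1+e₀)·log₁₀(σ'_f/σ'_0) = 0.024×4.7/1.85×log₁₀(95.813/84.277)
    = 0.060972 × 0.055715 = 0.003397 m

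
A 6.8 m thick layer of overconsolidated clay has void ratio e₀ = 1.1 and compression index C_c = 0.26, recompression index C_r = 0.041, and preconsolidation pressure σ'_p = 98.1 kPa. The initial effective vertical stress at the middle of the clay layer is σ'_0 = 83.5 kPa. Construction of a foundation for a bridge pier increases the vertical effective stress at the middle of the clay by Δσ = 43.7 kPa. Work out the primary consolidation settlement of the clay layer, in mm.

Final effective stress: σ'_f = 83.5 + 43.7 = 127.2 kPa.
σ'_f = 127.2 > σ'_p = 98.1 kPa, so the stress path crosses the preconsolidation pressure — recompression up to σ'_p, then virgin compression beyond:
S_c = H/(1+e₀)·[C_r·log₁₀(σ'_p/σ'_0) + C_c·log₁₀(σ'_f/σ'_p)]
    = 6.8/2.1 × [0.041×log₁₀(98.1/83.5) + 0.26×log₁₀(127.2/98.1)]
    = 3.2381 × [0.0028693 + 0.029333] = 0.1043 m

S_c ≈ 104 mm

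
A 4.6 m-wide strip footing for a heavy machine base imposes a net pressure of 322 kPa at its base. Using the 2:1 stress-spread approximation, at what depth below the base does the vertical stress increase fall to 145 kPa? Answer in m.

z ≈ 5.62 m

2:1 spreading — at depth z the loaded area has grown by z in each plan dimension:
qB/(B+z) = Δσ_z ⇒ z = qB/Δσ_z − B = 322×4.6/145 − 4.6 = 5.615 m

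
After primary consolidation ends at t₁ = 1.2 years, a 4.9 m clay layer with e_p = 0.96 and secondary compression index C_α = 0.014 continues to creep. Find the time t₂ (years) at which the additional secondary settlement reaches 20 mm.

S_s = C_α·H/(1+e_p)·log₁₀(t₂/t₁) ⇒ log₁₀(t₂/t₁) = S_s·(1+e_p)/(C_α·H).
log₁₀(t₂/t₁) = 0.02 × (1+0.96) / (0.014×4.9) = 0.5714
t₂ = t₁ × 10^0.5714 = 1.2 × 3.728 = 4.473 years

t₂ ≈ 4.47 years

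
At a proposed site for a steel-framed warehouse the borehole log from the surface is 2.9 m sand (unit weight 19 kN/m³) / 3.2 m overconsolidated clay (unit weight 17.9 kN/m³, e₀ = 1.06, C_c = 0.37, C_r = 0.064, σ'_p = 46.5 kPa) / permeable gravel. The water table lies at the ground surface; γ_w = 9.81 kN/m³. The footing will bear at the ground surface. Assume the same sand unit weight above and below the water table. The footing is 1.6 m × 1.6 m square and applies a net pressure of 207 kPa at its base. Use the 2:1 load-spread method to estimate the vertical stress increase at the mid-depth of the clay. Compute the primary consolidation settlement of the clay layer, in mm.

Mid-depth of clay below the ground surface: z = 2.9 + 3.2/2 = 4.5 m.
Total vertical stress at mid-clay: σ_v = 19×2.9 + 17.9×1.6 = 83.74 kPa.
Pore pressure: u = 9.81×(4.5 − 0) = 44.145 kPa.
Initial effective stress: σ'_0 = σ_v − u = 83.74 − 44.145 = 39.595 kPa.
Stress increase at mid-clay by the 2:1 spreading method:
Δσ = qBL/((B+z)(L+z)) = 207×1.6×1.6/((1.6+4.5)(1.6+4.5)) = 14.241 kPa
Final effective stress: σ'_f = 39.595 + 14.241 = 53.836 kPa.
σ'_f = 53.836 > σ'_p = 46.5 kPa, so the stress path crosses the preconsolidation pressure — recompression up to σ'_p, then virgin compression beyond:
S_c = H/(1+e₀)·[C_r·log₁₀(σ'_p/σ'_0) + C_c·log₁₀(σ'_f/σ'_p)]
    = 3.2/2.06 × [0.064×log₁₀(46.5/39.595) + 0.37×log₁₀(53.836/46.5)]
    = 1.5534 × [0.004468 + 0.023539] = 0.04351 m

S_c ≈ 43.5 mm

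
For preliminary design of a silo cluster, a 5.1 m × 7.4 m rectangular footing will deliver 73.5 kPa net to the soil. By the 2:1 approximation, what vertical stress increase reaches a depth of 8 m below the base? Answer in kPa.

Δσ_z ≈ 13.8 kPa

By the 2:1 method the load spreads at 1 horizontal : 2 vertical, so at depth z the loaded area has grown by z in each plan dimension:
Δσ = qBL/((B+z)(L+z)) = 73.5×5.1×7.4/((5.1+8)(7.4+8)) = 13.75 kPa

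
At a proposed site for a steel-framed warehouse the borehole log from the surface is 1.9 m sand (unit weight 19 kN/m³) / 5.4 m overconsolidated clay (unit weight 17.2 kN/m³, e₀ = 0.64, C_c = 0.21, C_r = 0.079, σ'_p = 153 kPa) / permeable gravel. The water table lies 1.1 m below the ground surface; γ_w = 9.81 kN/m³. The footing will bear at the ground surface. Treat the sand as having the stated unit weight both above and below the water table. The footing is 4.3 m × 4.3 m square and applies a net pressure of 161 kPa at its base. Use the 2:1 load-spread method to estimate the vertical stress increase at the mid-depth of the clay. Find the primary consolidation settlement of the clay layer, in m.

Mid-depth of clay below the ground surface: z = 1.9 + 5.4/2 = 4.6 m.
Total vertical stress at mid-clay: σ_v = 19×1.9 + 17.2×2.7 = 82.54 kPa.
Pore pressure: u = 9.81×(4.6 − 1.1) = 34.335 kPa.
Initial effective stress: σ'_0 = σ_v − u = 82.54 − 34.335 = 48.205 kPa.
Stress increase at mid-clay by the 2:1 spreading method:
Δσ = qBL/((B+z)(L+z)) = 161×4.3×4.3/((4.3+4.6)(4.3+4.6)) = 37.582 kPa
Final effective stress: σ'_f = 48.205 + 37.582 = 85.787 kPa.
σ'_f = 85.787 ≤ σ'_p = 153 kPa, so the clay remains overconsolidated and only the recompression index applies:
S_c = C_r·H/(1+e₀)·log₁₀(σ'_f/σ'_0) = 0.079×5.4/1.64×log₁₀(85.787/48.205)
    = 0.26012 × 0.25033 = 0.06512 m

S_c ≈ 0.0651 m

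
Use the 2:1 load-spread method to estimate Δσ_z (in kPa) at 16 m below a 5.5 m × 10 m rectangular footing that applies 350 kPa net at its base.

By the 2:1 method the load spreads at 1 horizontal : 2 vertical, so at depth z the loaded area has grown by z in each plan dimension:
Δσ = qBL/((B+z)(L+z)) = 350×5.5×10/((5.5+16)(10+16)) = 34.436 kPa

Δσ_z ≈ 34.4 kPa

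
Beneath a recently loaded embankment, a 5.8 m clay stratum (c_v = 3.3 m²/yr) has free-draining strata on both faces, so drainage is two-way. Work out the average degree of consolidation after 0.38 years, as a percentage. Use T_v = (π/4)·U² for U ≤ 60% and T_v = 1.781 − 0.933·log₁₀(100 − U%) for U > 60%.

U ≈ 43.6 %

Drainage path length: H_d = H/2 = 2.9 m (double drainage).
T_v = c_v·t/H_d² = 3.3×0.38/2.9² = 0.14911.
T_v = 0.14911 corresponds to the U ≤ 60% branch:
U = √(4T_v/π) = 0.4357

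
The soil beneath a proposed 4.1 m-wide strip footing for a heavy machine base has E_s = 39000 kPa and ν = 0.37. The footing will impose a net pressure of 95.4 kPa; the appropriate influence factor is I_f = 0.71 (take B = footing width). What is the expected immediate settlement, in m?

S_e ≈ 0.00615 m

Immediate (elastic) settlement: S_e = q·B·(1−ν²)/E_s · I_f.
S_e = 95.4 × 4.1 × (1 − 0.37²) / 39000 × 0.71
    = 95.4 × 4.1 × 0.8631 / 39000 × 0.71
    = 0.006146 m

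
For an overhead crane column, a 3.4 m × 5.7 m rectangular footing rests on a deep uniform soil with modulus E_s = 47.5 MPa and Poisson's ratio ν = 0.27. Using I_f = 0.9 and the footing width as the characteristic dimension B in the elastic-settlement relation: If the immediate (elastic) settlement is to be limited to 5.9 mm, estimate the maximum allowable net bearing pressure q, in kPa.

E_s = 47.5 MPa = 47500 kPa.
S_e = q·B·(1−ν²)/E_s · I_f  ⇒  q = S_e·E_s / (B·(1−ν²)·I_f).
q = 0.0059 × 47500 / (3.4 × 0.9271 × 0.9) = 98.79 kPa

q ≈ 98.8 kPa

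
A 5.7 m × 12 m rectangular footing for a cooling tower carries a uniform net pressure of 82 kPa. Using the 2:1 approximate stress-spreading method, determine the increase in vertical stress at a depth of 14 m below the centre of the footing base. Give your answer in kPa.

Δσ_z ≈ 10.9 kPa

By the 2:1 method the load spreads at 1 horizontal : 2 vertical, so at depth z the loaded area has grown by z in each plan dimension:
Δσ = qBL/((B+z)(L+z)) = 82×5.7×12/((5.7+14)(12+14)) = 10.95 kPa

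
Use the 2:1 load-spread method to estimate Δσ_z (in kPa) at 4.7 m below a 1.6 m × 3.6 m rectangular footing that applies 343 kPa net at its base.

By the 2:1 method the load spreads at 1 horizontal : 2 vertical, so at depth z the loaded area has grown by z in each plan dimension:
Δσ = qBL/((B+z)(L+z)) = 343×1.6×3.6/((1.6+4.7)(3.6+4.7)) = 37.783 kPa

Δσ_z ≈ 37.8 kPa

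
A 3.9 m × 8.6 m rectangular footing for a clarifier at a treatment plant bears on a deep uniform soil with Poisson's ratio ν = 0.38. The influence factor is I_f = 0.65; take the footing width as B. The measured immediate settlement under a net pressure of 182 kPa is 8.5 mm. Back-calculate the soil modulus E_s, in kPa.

E_s ≈ 46400 kPa

S_e = q·B·(1−ν²)/E_s · I_f  ⇒  E_s = q·B·(1−ν²)·I_f / S_e.
E_s = 182 × 3.9 × 0.8556 × 0.65 / 0.0085 = 46440 kPa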